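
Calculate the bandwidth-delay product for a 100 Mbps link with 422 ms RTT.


BDP = bandwidth * RTT
= 100 Mbps * 422 ms
= 100 * 1e6 * 422 / 1000 bits
= 42200000 bits
= 5275000 bytes
= 5151.3672 KB
BDP = 42200000 bits (5275000 bytes)


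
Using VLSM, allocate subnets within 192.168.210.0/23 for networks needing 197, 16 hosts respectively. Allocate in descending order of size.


197 hosts -> /24 (254 usable): 192.168.210.0/24
16 hosts -> /27 (30 usable): 192.168.211.0/27
Allocation: 192.168.210.0/24 (197 hosts, 254 usable); 192.168.211.0/27 (16 hosts, 30 usable)


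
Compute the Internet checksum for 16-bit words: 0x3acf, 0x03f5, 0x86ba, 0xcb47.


Sum all words (with carry folding):
+ 0x3acf = 0x3acf
+ 0x03f5 = 0x3ec4
+ 0x86ba = 0xc57e
+ 0xcb47 = 0x90c6
One's complement: ~0x90c6
Checksum = 0x6f39


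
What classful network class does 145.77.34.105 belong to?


First octet: 145
Binary: 10010001
10xxxxxx -> Class B (128-191)
Class B, default mask 255.255.0.0 (/16)


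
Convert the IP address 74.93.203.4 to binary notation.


74 = 01001010
93 = 01011101
203 = 11001011
4 = 00000100
Binary: 01001010.01011101.11001011.00000100


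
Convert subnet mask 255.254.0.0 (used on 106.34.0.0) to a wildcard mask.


Subnet mask: 255.254.0.0
Wildcard = 255.255.255.255 - subnet mask
255 - 255 = 0
255 - 254 = 1
255 - 0 = 255
255 - 0 = 255
Wildcard: 0.1.255.255


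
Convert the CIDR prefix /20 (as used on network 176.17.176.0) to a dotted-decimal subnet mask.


/20 means 20 network bits, 12 host bits
Binary: 11111111111111111111000000000000
Mask: 255.255.240.0


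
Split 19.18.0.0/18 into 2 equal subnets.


New prefix = 18 + 1 = 19
Each subnet has 8192 addresses
  19.18.0.0/19
  19.18.32.0/19
Subnets: 19.18.0.0/19, 19.18.32.0/19


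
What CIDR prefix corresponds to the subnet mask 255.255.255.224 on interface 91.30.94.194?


Binary: 11111111.11111111.11111111.11100000
Count leading 1s
Prefix: /27


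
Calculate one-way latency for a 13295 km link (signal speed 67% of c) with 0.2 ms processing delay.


Speed = 0.67 * 3e5 km/s = 201000 km/s
Propagation delay = 13295 / 201000 = 0.0661 s = 66.1443 ms
Processing delay = 0.2 ms
Total one-way latency = 66.3443 ms


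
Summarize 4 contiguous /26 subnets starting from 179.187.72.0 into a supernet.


Original prefix: /26
Number of subnets: 4 = 2^2
New prefix = 26 - 2 = 24
Supernet: 179.187.72.0/24


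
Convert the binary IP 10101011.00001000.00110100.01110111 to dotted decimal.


10101011 = 171
00001000 = 8
00110100 = 52
01110111 = 119
IP: 171.8.52.119


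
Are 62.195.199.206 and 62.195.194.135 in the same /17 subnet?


Mask: 255.255.128.0
62.195.199.206 AND mask = 62.195.128.0
62.195.194.135 AND mask = 62.195.128.0
Yes, same subnet (62.195.128.0)


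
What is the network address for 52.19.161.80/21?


IP:   00110100.00010011.10100001.01010000
Mask: 11111111.11111111.11111000.00000000
AND operation:
Net:  00110100.00010011.10100000.00000000
Network: 52.19.160.0/21


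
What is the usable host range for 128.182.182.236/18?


Network: 128.182.128.0
Broadcast: 128.182.191.255
First usable = network + 1
Last usable = broadcast - 1
Range: 128.182.128.1 to 128.182.191.254


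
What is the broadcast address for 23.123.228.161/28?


Network: 23.123.228.160/28
Host bits = 4
Set all host bits to 1:
Broadcast: 23.123.228.175


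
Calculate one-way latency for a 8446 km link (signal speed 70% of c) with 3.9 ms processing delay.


Speed = 0.7 * 3e5 km/s = 210000 km/s
Propagation delay = 8446 / 210000 = 0.0402 s = 40.219 ms
Processing delay = 3.9 ms
Total one-way latency = 44.119 ms


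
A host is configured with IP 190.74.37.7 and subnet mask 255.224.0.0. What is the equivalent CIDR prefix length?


Binary: 11111111.11100000.00000000.00000000
Count leading 1s
Prefix: /11


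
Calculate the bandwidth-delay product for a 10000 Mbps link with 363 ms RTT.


BDP = bandwidth * RTT
= 10000 Mbps * 363 ms
= 10000 * 1e6 * 363 / 1000 bits
= 3630000000 bits
= 453750000 bytes
= 443115.2344 KB
BDP = 3630000000 bits (453750000 bytes)


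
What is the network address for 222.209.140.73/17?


IP:   11011110.11010001.10001100.01001001
Mask: 11111111.11111111.10000000.00000000
AND operation:
Net:  11011110.11010001.10000000.00000000
Network: 222.209.128.0/17


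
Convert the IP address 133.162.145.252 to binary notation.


133 = 10000101
162 = 10100010
145 = 10010001
252 = 11111100
Binary: 10000101.10100010.10010001.11111100


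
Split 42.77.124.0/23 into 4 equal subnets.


New prefix = 23 + 2 = 25
Each subnet has 128 addresses
  42.77.124.0/25
  42.77.124.128/25
  42.77.125.0/25
  42.77.125.128/25
Subnets: 42.77.124.0/25, 42.77.124.128/25, 42.77.125.0/25, 42.77.125.128/25


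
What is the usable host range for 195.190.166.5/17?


Network: 195.190.128.0
Broadcast: 195.190.255.255
First usable = network + 1
Last usable = broadcast - 1
Range: 195.190.128.1 to 195.190.255.254


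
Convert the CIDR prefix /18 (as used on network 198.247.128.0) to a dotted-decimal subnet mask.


/18 means 18 network bits, 14 host bits
Binary: 11111111111111111100000000000000
Mask: 255.255.192.0


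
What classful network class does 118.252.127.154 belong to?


First octet: 118
Binary: 01110110
0xxxxxxx -> Class A (1-126)
Class A, default mask 255.0.0.0 (/8)


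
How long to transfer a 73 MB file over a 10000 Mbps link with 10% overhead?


Effective throughput = 10000 * (1 - 10/100) = 9000 Mbps
File size in Mb = 73 * 8 = 584 Mb
Time = 584 / 9000
Time = 0.0649 seconds


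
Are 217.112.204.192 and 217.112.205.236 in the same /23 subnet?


Mask: 255.255.254.0
217.112.204.192 AND mask = 217.112.204.0
217.112.205.236 AND mask = 217.112.204.0
Yes, same subnet (217.112.204.0)


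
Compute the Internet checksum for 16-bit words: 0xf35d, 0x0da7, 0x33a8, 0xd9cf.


Sum all words (with carry folding):
+ 0xf35d = 0xf35d
+ 0x0da7 = 0x0105
+ 0x33a8 = 0x34ad
+ 0xd9cf = 0x0e7d
One's complement: ~0x0e7d
Checksum = 0xf182


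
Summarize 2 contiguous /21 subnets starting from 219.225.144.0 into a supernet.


Original prefix: /21
Number of subnets: 2 = 2^1
New prefix = 21 - 1 = 20
Supernet: 219.225.144.0/20


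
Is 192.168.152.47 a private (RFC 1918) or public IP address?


RFC 1918 private ranges:
  10.0.0.0/8 (10.0.0.0 - 10.255.255.255)
  172.16.0.0/12 (172.16.0.0 - 172.31.255.255)
  192.168.0.0/16 (192.168.0.0 - 192.168.255.255)
Private (in 192.168.0.0/16)


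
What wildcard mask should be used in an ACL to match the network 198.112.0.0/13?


Subnet mask: 255.248.0.0
Wildcard = 255.255.255.255 - subnet mask
255 - 255 = 0
255 - 248 = 7
255 - 0 = 255
255 - 0 = 255
Wildcard: 0.7.255.255


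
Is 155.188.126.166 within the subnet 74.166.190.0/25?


Subnet network: 74.166.190.0
Test IP AND mask: 155.188.126.128
No, 155.188.126.166 is not in 74.166.190.0/25


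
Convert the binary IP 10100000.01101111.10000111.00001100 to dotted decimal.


10100000 = 160
01101111 = 111
10000111 = 135
00001100 = 12
IP: 160.111.135.12


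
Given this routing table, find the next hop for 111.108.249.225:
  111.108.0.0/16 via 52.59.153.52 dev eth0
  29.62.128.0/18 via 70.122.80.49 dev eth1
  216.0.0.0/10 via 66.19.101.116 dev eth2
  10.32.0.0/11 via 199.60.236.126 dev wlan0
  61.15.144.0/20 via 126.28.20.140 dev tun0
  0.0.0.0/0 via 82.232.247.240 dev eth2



Longest prefix match for 111.108.249.225:
  /16 111.108.0.0: MATCH
  /18 29.62.128.0: no
  /10 216.0.0.0: no
  /11 10.32.0.0: no
  /20 61.15.144.0: no
  /0 0.0.0.0: MATCH
Selected: next-hop 52.59.153.52 via eth0 (matched /16)


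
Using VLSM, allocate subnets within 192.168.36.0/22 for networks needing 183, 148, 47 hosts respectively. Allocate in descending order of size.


183 hosts -> /24 (254 usable): 192.168.36.0/24
148 hosts -> /24 (254 usable): 192.168.37.0/24
47 hosts -> /26 (62 usable): 192.168.38.0/26
Allocation: 192.168.36.0/24 (183 hosts, 254 usable); 192.168.37.0/24 (148 hosts, 254 usable); 192.168.38.0/26 (47 hosts, 62 usable)


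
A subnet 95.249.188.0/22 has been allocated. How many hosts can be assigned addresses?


Host bits = 32 - 22 = 10
Total addresses = 2^10 = 1024
Usable = total - 2 (network and broadcast)
Usable hosts: 1022


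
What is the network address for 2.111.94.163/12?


IP:   00000010.01101111.01011110.10100011
Mask: 11111111.11110000.00000000.00000000
AND operation:
Net:  00000010.01100000.00000000.00000000
Network: 2.96.0.0/12


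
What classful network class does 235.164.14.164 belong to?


First octet: 235
Binary: 11101011
1110xxxx -> Class D (224-239)
Class D (multicast), default mask N/A


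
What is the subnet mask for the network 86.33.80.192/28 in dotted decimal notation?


/28 means 28 network bits, 4 host bits
Binary: 11111111111111111111111111110000
Mask: 255.255.255.240


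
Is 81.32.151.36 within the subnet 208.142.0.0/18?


Subnet network: 208.142.0.0
Test IP AND mask: 81.32.128.0
No, 81.32.151.36 is not in 208.142.0.0/18


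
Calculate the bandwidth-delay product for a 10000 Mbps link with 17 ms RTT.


BDP = bandwidth * RTT
= 10000 Mbps * 17 ms
= 10000 * 1e6 * 17 / 1000 bits
= 170000000 bits
= 21250000 bytes
= 20751.9531 KB
BDP = 170000000 bits (21250000 bytes)


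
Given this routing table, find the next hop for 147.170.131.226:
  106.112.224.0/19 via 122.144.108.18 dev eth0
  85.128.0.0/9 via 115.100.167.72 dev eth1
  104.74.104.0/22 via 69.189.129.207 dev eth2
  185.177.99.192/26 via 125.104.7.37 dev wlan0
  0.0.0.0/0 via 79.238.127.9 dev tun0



Longest prefix match for 147.170.131.226:
  /19 106.112.224.0: no
  /9 85.128.0.0: no
  /22 104.74.104.0: no
  /26 185.177.99.192: no
  /0 0.0.0.0: MATCH
Selected: next-hop 79.238.127.9 via tun0 (matched /0)


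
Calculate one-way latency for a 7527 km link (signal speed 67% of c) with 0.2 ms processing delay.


Speed = 0.67 * 3e5 km/s = 201000 km/s
Propagation delay = 7527 / 201000 = 0.0374 s = 37.4478 ms
Processing delay = 0.2 ms
Total one-way latency = 37.6478 ms


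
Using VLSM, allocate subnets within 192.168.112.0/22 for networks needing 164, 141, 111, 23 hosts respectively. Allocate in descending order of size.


164 hosts -> /24 (254 usable): 192.168.112.0/24
141 hosts -> /24 (254 usable): 192.168.113.0/24
111 hosts -> /25 (126 usable): 192.168.114.0/25
23 hosts -> /27 (30 usable): 192.168.114.128/27
Allocation: 192.168.112.0/24 (164 hosts, 254 usable); 192.168.113.0/24 (141 hosts, 254 usable); 192.168.114.0/25 (111 hosts, 126 usable); 192.168.114.128/27 (23 hosts, 30 usable)


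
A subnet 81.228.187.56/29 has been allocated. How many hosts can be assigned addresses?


Host bits = 32 - 29 = 3
Total addresses = 2^3 = 8
Usable = total - 2 (network and broadcast)
Usable hosts: 6


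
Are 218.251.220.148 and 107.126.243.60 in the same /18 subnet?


Mask: 255.255.192.0
218.251.220.148 AND mask = 218.251.192.0
107.126.243.60 AND mask = 107.126.192.0
No, different subnets (218.251.192.0 vs 107.126.192.0)


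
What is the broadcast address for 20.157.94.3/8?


Network: 20.0.0.0/8
Host bits = 24
Set all host bits to 1:
Broadcast: 20.255.255.255


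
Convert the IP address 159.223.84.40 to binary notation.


159 = 10011111
223 = 11011111
84 = 01010100
40 = 00101000
Binary: 10011111.11011111.01010100.00101000


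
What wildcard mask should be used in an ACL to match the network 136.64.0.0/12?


Subnet mask: 255.240.0.0
Wildcard = 255.255.255.255 - subnet mask
255 - 255 = 0
255 - 240 = 15
255 - 0 = 255
255 - 0 = 255
Wildcard: 0.15.255.255


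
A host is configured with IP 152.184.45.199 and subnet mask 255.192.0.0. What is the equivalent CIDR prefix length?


Binary: 11111111.11000000.00000000.00000000
Count leading 1s
Prefix: /10


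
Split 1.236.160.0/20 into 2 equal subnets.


New prefix = 20 + 1 = 21
Each subnet has 2048 addresses
  1.236.160.0/21
  1.236.168.0/21
Subnets: 1.236.160.0/21, 1.236.168.0/21


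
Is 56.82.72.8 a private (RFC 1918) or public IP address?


RFC 1918 private ranges:
  10.0.0.0/8 (10.0.0.0 - 10.255.255.255)
  172.16.0.0/12 (172.16.0.0 - 172.31.255.255)
  192.168.0.0/16 (192.168.0.0 - 192.168.255.255)
Public (not in any RFC 1918 range)


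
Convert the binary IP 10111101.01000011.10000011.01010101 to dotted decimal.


10111101 = 189
01000011 = 67
10000011 = 131
01010101 = 85
IP: 189.67.131.85


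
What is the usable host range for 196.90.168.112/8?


Network: 196.0.0.0
Broadcast: 196.255.255.255
First usable = network + 1
Last usable = broadcast - 1
Range: 196.0.0.1 to 196.255.255.254


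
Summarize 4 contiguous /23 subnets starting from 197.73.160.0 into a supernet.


Original prefix: /23
Number of subnets: 4 = 2^2
New prefix = 23 - 2 = 21
Supernet: 197.73.160.0/21


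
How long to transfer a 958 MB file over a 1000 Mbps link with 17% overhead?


Effective throughput = 1000 * (1 - 17/100) = 830 Mbps
File size in Mb = 958 * 8 = 7664 Mb
Time = 7664 / 830
Time = 9.2337 seconds


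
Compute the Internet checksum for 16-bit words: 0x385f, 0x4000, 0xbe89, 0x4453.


Sum all words (with carry folding):
+ 0x385f = 0x385f
+ 0x4000 = 0x785f
+ 0xbe89 = 0x36e9
+ 0x4453 = 0x7b3c
One's complement: ~0x7b3c
Checksum = 0x84c3


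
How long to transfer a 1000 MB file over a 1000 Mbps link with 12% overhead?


Effective throughput = 1000 * (1 - 12/100) = 880 Mbps
File size in Mb = 1000 * 8 = 8000 Mb
Time = 8000 / 880
Time = 9.0909 seconds


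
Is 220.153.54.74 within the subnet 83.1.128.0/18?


Subnet network: 83.1.128.0
Test IP AND mask: 220.153.0.0
No, 220.153.54.74 is not in 83.1.128.0/18


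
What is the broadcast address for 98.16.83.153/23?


Network: 98.16.82.0/23
Host bits = 9
Set all host bits to 1:
Broadcast: 98.16.83.255


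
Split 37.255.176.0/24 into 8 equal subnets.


New prefix = 24 + 3 = 27
Each subnet has 32 addresses
  37.255.176.0/27
  37.255.176.32/27
  37.255.176.64/27
  37.255.176.96/27
  37.255.176.128/27
  37.255.176.160/27
  37.255.176.192/27
  37.255.176.224/27
Subnets: 37.255.176.0/27, 37.255.176.32/27, 37.255.176.64/27, 37.255.176.96/27, 37.255.176.128/27, 37.255.176.160/27, 37.255.176.192/27, 37.255.176.224/27


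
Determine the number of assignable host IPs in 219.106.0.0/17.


Host bits = 32 - 17 = 15
Total addresses = 2^15 = 32768
Usable = total - 2 (network and broadcast)
Usable hosts: 32766


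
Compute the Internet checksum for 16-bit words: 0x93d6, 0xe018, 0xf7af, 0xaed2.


Sum all words (with carry folding):
+ 0x93d6 = 0x93d6
+ 0xe018 = 0x73ef
+ 0xf7af = 0x6b9f
+ 0xaed2 = 0x1a72
One's complement: ~0x1a72
Checksum = 0xe58d


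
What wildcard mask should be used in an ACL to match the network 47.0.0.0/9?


Subnet mask: 255.128.0.0
Wildcard = 255.255.255.255 - subnet mask
255 - 255 = 0
255 - 128 = 127
255 - 0 = 255
255 - 0 = 255
Wildcard: 0.127.255.255


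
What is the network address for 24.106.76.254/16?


IP:   00011000.01101010.01001100.11111110
Mask: 11111111.11111111.00000000.00000000
AND operation:
Net:  00011000.01101010.00000000.00000000
Network: 24.106.0.0/16


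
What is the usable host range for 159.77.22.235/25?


Network: 159.77.22.128
Broadcast: 159.77.22.255
First usable = network + 1
Last usable = broadcast - 1
Range: 159.77.22.129 to 159.77.22.254


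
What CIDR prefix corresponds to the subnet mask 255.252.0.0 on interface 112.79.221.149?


Binary: 11111111.11111100.00000000.00000000
Count leading 1s
Prefix: /14


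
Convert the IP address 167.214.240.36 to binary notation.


167 = 10100111
214 = 11010110
240 = 11110000
36 = 00100100
Binary: 10100111.11010110.11110000.00100100


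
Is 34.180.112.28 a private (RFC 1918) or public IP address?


RFC 1918 private ranges:
  10.0.0.0/8 (10.0.0.0 - 10.255.255.255)
  172.16.0.0/12 (172.16.0.0 - 172.31.255.255)
  192.168.0.0/16 (192.168.0.0 - 192.168.255.255)
Public (not in any RFC 1918 range)


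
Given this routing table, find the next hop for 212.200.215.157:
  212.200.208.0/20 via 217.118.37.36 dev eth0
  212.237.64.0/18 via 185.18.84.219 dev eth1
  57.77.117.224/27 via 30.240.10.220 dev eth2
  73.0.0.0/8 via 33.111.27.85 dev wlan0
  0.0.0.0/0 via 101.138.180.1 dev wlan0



Longest prefix match for 212.200.215.157:
  /20 212.200.208.0: MATCH
  /18 212.237.64.0: no
  /27 57.77.117.224: no
  /8 73.0.0.0: no
  /0 0.0.0.0: MATCH
Selected: next-hop 217.118.37.36 via eth0 (matched /20)


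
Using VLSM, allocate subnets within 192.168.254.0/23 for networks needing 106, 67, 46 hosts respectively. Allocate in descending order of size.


106 hosts -> /25 (126 usable): 192.168.254.0/25
67 hosts -> /25 (126 usable): 192.168.254.128/25
46 hosts -> /26 (62 usable): 192.168.255.0/26
Allocation: 192.168.254.0/25 (106 hosts, 126 usable); 192.168.254.128/25 (67 hosts, 126 usable); 192.168.255.0/26 (46 hosts, 62 usable)


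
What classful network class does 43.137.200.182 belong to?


First octet: 43
Binary: 00101011
0xxxxxxx -> Class A (1-126)
Class A, default mask 255.0.0.0 (/8)


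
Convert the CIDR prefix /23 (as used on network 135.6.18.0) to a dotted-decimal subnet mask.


/23 means 23 network bits, 9 host bits
Binary: 11111111111111111111111000000000
Mask: 255.255.254.0


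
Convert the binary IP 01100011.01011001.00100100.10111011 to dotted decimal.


01100011 = 99
01011001 = 89
00100100 = 36
10111011 = 187
IP: 99.89.36.187


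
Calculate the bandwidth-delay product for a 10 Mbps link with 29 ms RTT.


BDP = bandwidth * RTT
= 10 Mbps * 29 ms
= 10 * 1e6 * 29 / 1000 bits
= 290000 bits
= 36250 bytes
= 35.4004 KB
BDP = 290000 bits (36250 bytes)


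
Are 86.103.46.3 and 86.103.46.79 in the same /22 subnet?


Mask: 255.255.252.0
86.103.46.3 AND mask = 86.103.44.0
86.103.46.79 AND mask = 86.103.44.0
Yes, same subnet (86.103.44.0)


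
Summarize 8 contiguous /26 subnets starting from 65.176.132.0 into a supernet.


Original prefix: /26
Number of subnets: 8 = 2^3
New prefix = 26 - 3 = 23
Supernet: 65.176.132.0/23


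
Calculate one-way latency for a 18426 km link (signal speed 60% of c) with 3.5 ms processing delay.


Speed = 0.6 * 3e5 km/s = 180000 km/s
Propagation delay = 18426 / 180000 = 0.1024 s = 102.3667 ms
Processing delay = 3.5 ms
Total one-way latency = 105.8667 ms


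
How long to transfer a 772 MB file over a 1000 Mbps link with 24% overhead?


Effective throughput = 1000 * (1 - 24/100) = 760 Mbps
File size in Mb = 772 * 8 = 6176 Mb
Time = 6176 / 760
Time = 8.1263 seconds


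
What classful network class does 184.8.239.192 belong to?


First octet: 184
Binary: 10111000
10xxxxxx -> Class B (128-191)
Class B, default mask 255.255.0.0 (/16)


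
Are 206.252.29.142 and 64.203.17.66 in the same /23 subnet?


Mask: 255.255.254.0
206.252.29.142 AND mask = 206.252.28.0
64.203.17.66 AND mask = 64.203.16.0
No, different subnets (206.252.28.0 vs 64.203.16.0)


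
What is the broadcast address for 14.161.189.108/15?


Network: 14.160.0.0/15
Host bits = 17
Set all host bits to 1:
Broadcast: 14.161.255.255


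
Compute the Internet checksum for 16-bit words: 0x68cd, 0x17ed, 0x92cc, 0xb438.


Sum all words (with carry folding):
+ 0x68cd = 0x68cd
+ 0x17ed = 0x80ba
+ 0x92cc = 0x1387
+ 0xb438 = 0xc7bf
One's complement: ~0xc7bf
Checksum = 0x3840


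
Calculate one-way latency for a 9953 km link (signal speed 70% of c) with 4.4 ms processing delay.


Speed = 0.7 * 3e5 km/s = 210000 km/s
Propagation delay = 9953 / 210000 = 0.0474 s = 47.3952 ms
Processing delay = 4.4 ms
Total one-way latency = 51.7952 ms


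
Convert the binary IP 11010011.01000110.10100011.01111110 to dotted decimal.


11010011 = 211
01000110 = 70
10100011 = 163
01111110 = 126
IP: 211.70.163.126


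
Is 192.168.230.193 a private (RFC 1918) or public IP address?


RFC 1918 private ranges:
  10.0.0.0/8 (10.0.0.0 - 10.255.255.255)
  172.16.0.0/12 (172.16.0.0 - 172.31.255.255)
  192.168.0.0/16 (192.168.0.0 - 192.168.255.255)
Private (in 192.168.0.0/16)


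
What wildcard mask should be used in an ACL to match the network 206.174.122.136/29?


Subnet mask: 255.255.255.248
Wildcard = 255.255.255.255 - subnet mask
255 - 255 = 0
255 - 255 = 0
255 - 255 = 0
255 - 248 = 7
Wildcard: 0.0.0.7


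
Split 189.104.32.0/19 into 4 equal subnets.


New prefix = 19 + 2 = 21
Each subnet has 2048 addresses
  189.104.32.0/21
  189.104.40.0/21
  189.104.48.0/21
  189.104.56.0/21
Subnets: 189.104.32.0/21, 189.104.40.0/21, 189.104.48.0/21, 189.104.56.0/21


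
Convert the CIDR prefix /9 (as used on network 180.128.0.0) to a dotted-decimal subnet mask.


/9 means 9 network bits, 23 host bits
Binary: 11111111100000000000000000000000
Mask: 255.128.0.0


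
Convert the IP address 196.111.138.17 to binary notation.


196 = 11000100
111 = 01101111
138 = 10001010
17 = 00010001
Binary: 11000100.01101111.10001010.00010001


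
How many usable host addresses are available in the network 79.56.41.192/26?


Host bits = 32 - 26 = 6
Total addresses = 2^6 = 64
Usable = total - 2 (network and broadcast)
Usable hosts: 62


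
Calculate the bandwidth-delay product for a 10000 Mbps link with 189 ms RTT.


BDP = bandwidth * RTT
= 10000 Mbps * 189 ms
= 10000 * 1e6 * 189 / 1000 bits
= 1890000000 bits
= 236250000 bytes
= 230712.8906 KB
BDP = 1890000000 bits (236250000 bytes)


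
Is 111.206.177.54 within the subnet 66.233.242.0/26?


Subnet network: 66.233.242.0
Test IP AND mask: 111.206.177.0
No, 111.206.177.54 is not in 66.233.242.0/26


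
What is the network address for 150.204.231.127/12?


IP:   10010110.11001100.11100111.01111111
Mask: 11111111.11110000.00000000.00000000
AND operation:
Net:  10010110.11000000.00000000.00000000
Network: 150.192.0.0/12


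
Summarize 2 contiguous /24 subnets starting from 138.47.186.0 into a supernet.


Original prefix: /24
Number of subnets: 2 = 2^1
New prefix = 24 - 1 = 23
Supernet: 138.47.186.0/23


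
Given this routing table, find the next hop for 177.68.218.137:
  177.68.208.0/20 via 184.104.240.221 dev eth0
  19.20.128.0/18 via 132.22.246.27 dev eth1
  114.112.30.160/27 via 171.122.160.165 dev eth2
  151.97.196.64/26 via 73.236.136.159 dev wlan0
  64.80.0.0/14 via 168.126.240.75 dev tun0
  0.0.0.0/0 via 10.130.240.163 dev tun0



Longest prefix match for 177.68.218.137:
  /20 177.68.208.0: MATCH
  /18 19.20.128.0: no
  /27 114.112.30.160: no
  /26 151.97.196.64: no
  /14 64.80.0.0: no
  /0 0.0.0.0: MATCH
Selected: next-hop 184.104.240.221 via eth0 (matched /20)


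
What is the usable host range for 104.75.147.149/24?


Network: 104.75.147.0
Broadcast: 104.75.147.255
First usable = network + 1
Last usable = broadcast - 1
Range: 104.75.147.1 to 104.75.147.254


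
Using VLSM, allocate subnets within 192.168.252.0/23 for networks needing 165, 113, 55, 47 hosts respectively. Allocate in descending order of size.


165 hosts -> /24 (254 usable): 192.168.252.0/24
113 hosts -> /25 (126 usable): 192.168.253.0/25
55 hosts -> /26 (62 usable): 192.168.253.128/26
47 hosts -> /26 (62 usable): 192.168.253.192/26
Allocation: 192.168.252.0/24 (165 hosts, 254 usable); 192.168.253.0/25 (113 hosts, 126 usable); 192.168.253.128/26 (55 hosts, 62 usable); 192.168.253.192/26 (47 hosts, 62 usable)


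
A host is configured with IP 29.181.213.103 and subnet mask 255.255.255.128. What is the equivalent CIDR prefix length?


Binary: 11111111.11111111.11111111.10000000
Count leading 1s
Prefix: /25


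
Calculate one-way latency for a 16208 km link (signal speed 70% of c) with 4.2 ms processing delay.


Speed = 0.7 * 3e5 km/s = 210000 km/s
Propagation delay = 16208 / 210000 = 0.0772 s = 77.181 ms
Processing delay = 4.2 ms
Total one-way latency = 81.381 ms


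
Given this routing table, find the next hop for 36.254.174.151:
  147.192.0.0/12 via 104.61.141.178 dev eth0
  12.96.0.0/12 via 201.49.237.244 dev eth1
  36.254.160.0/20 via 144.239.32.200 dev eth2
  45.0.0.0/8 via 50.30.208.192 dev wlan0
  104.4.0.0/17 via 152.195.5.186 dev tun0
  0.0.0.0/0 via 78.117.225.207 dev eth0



Longest prefix match for 36.254.174.151:
  /12 147.192.0.0: no
  /12 12.96.0.0: no
  /20 36.254.160.0: MATCH
  /8 45.0.0.0: no
  /17 104.4.0.0: no
  /0 0.0.0.0: MATCH
Selected: next-hop 144.239.32.200 via eth2 (matched /20)


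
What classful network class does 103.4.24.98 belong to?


First octet: 103
Binary: 01100111
0xxxxxxx -> Class A (1-126)
Class A, default mask 255.0.0.0 (/8)


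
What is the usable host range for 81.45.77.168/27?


Network: 81.45.77.160
Broadcast: 81.45.77.191
First usable = network + 1
Last usable = broadcast - 1
Range: 81.45.77.161 to 81.45.77.190


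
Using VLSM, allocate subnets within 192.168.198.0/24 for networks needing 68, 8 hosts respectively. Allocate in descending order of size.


68 hosts -> /25 (126 usable): 192.168.198.0/25
8 hosts -> /28 (14 usable): 192.168.198.128/28
Allocation: 192.168.198.0/25 (68 hosts, 126 usable); 192.168.198.128/28 (8 hosts, 14 usable)


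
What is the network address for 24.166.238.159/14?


IP:   00011000.10100110.11101110.10011111
Mask: 11111111.11111100.00000000.00000000
AND operation:
Net:  00011000.10100100.00000000.00000000
Network: 24.164.0.0/14


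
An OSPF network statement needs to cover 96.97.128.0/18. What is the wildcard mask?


Subnet mask: 255.255.192.0
Wildcard = 255.255.255.255 - subnet mask
255 - 255 = 0
255 - 255 = 0
255 - 192 = 63
255 - 0 = 255
Wildcard: 0.0.63.255


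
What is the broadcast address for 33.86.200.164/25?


Network: 33.86.200.128/25
Host bits = 7
Set all host bits to 1:
Broadcast: 33.86.200.255


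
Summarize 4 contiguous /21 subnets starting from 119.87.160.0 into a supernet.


Original prefix: /21
Number of subnets: 4 = 2^2
New prefix = 21 - 2 = 19
Supernet: 119.87.160.0/19


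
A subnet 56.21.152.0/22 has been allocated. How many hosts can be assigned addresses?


Host bits = 32 - 22 = 10
Total addresses = 2^10 = 1024
Usable = total - 2 (network and broadcast)
Usable hosts: 1022


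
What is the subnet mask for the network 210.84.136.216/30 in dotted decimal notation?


/30 means 30 network bits, 2 host bits
Binary: 11111111111111111111111111111100
Mask: 255.255.255.252


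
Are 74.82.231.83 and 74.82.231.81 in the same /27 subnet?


Mask: 255.255.255.224
74.82.231.83 AND mask = 74.82.231.64
74.82.231.81 AND mask = 74.82.231.64
Yes, same subnet (74.82.231.64)


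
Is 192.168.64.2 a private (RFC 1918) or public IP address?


RFC 1918 private ranges:
  10.0.0.0/8 (10.0.0.0 - 10.255.255.255)
  172.16.0.0/12 (172.16.0.0 - 172.31.255.255)
  192.168.0.0/16 (192.168.0.0 - 192.168.255.255)
Private (in 192.168.0.0/16)


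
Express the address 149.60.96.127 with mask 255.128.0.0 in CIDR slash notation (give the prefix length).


Binary: 11111111.10000000.00000000.00000000
Count leading 1s
Prefix: /9


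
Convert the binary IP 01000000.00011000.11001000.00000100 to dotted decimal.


01000000 = 64
00011000 = 24
11001000 = 200
00000100 = 4
IP: 64.24.200.4


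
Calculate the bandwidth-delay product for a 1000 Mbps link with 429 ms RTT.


BDP = bandwidth * RTT
= 1000 Mbps * 429 ms
= 1000 * 1e6 * 429 / 1000 bits
= 429000000 bits
= 53625000 bytes
= 52368.1641 KB
BDP = 429000000 bits (53625000 bytes)


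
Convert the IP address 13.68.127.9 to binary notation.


13 = 00001101
68 = 01000100
127 = 01111111
9 = 00001001
Binary: 00001101.01000100.01111111.00001001


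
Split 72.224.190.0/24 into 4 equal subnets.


New prefix = 24 + 2 = 26
Each subnet has 64 addresses
  72.224.190.0/26
  72.224.190.64/26
  72.224.190.128/26
  72.224.190.192/26
Subnets: 72.224.190.0/26, 72.224.190.64/26, 72.224.190.128/26, 72.224.190.192/26


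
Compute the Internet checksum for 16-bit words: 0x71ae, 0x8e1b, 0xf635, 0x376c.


Sum all words (with carry folding):
+ 0x71ae = 0x71ae
+ 0x8e1b = 0xffc9
+ 0xf635 = 0xf5ff
+ 0x376c = 0x2d6c
One's complement: ~0x2d6c
Checksum = 0xd293


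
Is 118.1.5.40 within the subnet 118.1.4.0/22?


Subnet network: 118.1.4.0
Test IP AND mask: 118.1.4.0
Yes, 118.1.5.40 is in 118.1.4.0/22


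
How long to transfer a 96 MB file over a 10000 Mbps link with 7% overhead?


Effective throughput = 10000 * (1 - 7/100) = 9300 Mbps
File size in Mb = 96 * 8 = 768 Mb
Time = 768 / 9300
Time = 0.0826 seconds


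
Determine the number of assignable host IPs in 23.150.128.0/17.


Host bits = 32 - 17 = 15
Total addresses = 2^15 = 32768
Usable = total - 2 (network and broadcast)
Usable hosts: 32766


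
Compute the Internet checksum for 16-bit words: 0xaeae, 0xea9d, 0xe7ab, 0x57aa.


Sum all words (with carry folding):
+ 0xaeae = 0xaeae
+ 0xea9d = 0x994c
+ 0xe7ab = 0x80f8
+ 0x57aa = 0xd8a2
One's complement: ~0xd8a2
Checksum = 0x275d


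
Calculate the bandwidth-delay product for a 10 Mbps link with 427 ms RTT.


BDP = bandwidth * RTT
= 10 Mbps * 427 ms
= 10 * 1e6 * 427 / 1000 bits
= 4270000 bits
= 533750 bytes
= 521.2402 KB
BDP = 4270000 bits (533750 bytes)


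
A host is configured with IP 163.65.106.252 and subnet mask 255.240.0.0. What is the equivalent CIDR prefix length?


Binary: 11111111.11110000.00000000.00000000
Count leading 1s
Prefix: /12


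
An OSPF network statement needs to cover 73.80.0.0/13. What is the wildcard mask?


Subnet mask: 255.248.0.0
Wildcard = 255.255.255.255 - subnet mask
255 - 255 = 0
255 - 248 = 7
255 - 0 = 255
255 - 0 = 255
Wildcard: 0.7.255.255


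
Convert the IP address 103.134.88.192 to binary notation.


103 = 01100111
134 = 10000110
88 = 01011000
192 = 11000000
Binary: 01100111.10000110.01011000.11000000


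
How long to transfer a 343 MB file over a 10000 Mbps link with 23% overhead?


Effective throughput = 10000 * (1 - 23/100) = 7700 Mbps
File size in Mb = 343 * 8 = 2744 Mb
Time = 2744 / 7700
Time = 0.3564 seconds


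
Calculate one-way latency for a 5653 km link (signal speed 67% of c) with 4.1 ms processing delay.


Speed = 0.67 * 3e5 km/s = 201000 km/s
Propagation delay = 5653 / 201000 = 0.0281 s = 28.1244 ms
Processing delay = 4.1 ms
Total one-way latency = 32.2244 ms


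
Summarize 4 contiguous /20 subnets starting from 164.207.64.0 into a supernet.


Original prefix: /20
Number of subnets: 4 = 2^2
New prefix = 20 - 2 = 18
Supernet: 164.207.64.0/18


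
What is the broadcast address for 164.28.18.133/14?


Network: 164.28.0.0/14
Host bits = 18
Set all host bits to 1:
Broadcast: 164.31.255.255


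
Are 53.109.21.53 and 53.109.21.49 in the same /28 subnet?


Mask: 255.255.255.240
53.109.21.53 AND mask = 53.109.21.48
53.109.21.49 AND mask = 53.109.21.48
Yes, same subnet (53.109.21.48)


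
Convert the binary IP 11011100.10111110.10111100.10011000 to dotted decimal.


11011100 = 220
10111110 = 190
10111100 = 188
10011000 = 152
IP: 220.190.188.152


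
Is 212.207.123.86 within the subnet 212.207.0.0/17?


Subnet network: 212.207.0.0
Test IP AND mask: 212.207.0.0
Yes, 212.207.123.86 is in 212.207.0.0/17


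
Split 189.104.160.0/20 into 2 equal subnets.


New prefix = 20 + 1 = 21
Each subnet has 2048 addresses
  189.104.160.0/21
  189.104.168.0/21
Subnets: 189.104.160.0/21, 189.104.168.0/21


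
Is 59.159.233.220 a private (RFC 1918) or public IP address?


RFC 1918 private ranges:
  10.0.0.0/8 (10.0.0.0 - 10.255.255.255)
  172.16.0.0/12 (172.16.0.0 - 172.31.255.255)
  192.168.0.0/16 (192.168.0.0 - 192.168.255.255)
Public (not in any RFC 1918 range)


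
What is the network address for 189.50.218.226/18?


IP:   10111101.00110010.11011010.11100010
Mask: 11111111.11111111.11000000.00000000
AND operation:
Net:  10111101.00110010.11000000.00000000
Network: 189.50.192.0/18


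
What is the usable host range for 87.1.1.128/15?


Network: 87.0.0.0
Broadcast: 87.1.255.255
First usable = network + 1
Last usable = broadcast - 1
Range: 87.0.0.1 to 87.1.255.254


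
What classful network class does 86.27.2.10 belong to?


First octet: 86
Binary: 01010110
0xxxxxxx -> Class A (1-126)
Class A, default mask 255.0.0.0 (/8)


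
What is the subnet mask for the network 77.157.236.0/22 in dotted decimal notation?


/22 means 22 network bits, 10 host bits
Binary: 11111111111111111111110000000000
Mask: 255.255.252.0


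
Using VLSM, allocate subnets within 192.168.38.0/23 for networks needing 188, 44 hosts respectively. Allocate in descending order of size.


188 hosts -> /24 (254 usable): 192.168.38.0/24
44 hosts -> /26 (62 usable): 192.168.39.0/26
Allocation: 192.168.38.0/24 (188 hosts, 254 usable); 192.168.39.0/26 (44 hosts, 62 usable)


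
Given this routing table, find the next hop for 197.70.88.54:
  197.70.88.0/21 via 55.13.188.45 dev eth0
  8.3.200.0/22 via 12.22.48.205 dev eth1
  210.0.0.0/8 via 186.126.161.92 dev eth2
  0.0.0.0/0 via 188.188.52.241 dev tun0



Longest prefix match for 197.70.88.54:
  /21 197.70.88.0: MATCH
  /22 8.3.200.0: no
  /8 210.0.0.0: no
  /0 0.0.0.0: MATCH
Selected: next-hop 55.13.188.45 via eth0 (matched /21)


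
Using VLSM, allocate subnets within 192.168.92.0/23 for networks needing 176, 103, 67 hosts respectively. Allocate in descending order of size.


176 hosts -> /24 (254 usable): 192.168.92.0/24
103 hosts -> /25 (126 usable): 192.168.93.0/25
67 hosts -> /25 (126 usable): 192.168.93.128/25
Allocation: 192.168.92.0/24 (176 hosts, 254 usable); 192.168.93.0/25 (103 hosts, 126 usable); 192.168.93.128/25 (67 hosts, 126 usable)


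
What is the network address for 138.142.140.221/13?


IP:   10001010.10001110.10001100.11011101
Mask: 11111111.11111000.00000000.00000000
AND operation:
Net:  10001010.10001000.00000000.00000000
Network: 138.136.0.0/13


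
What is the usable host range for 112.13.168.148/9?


Network: 112.0.0.0
Broadcast: 112.127.255.255
First usable = network + 1
Last usable = broadcast - 1
Range: 112.0.0.1 to 112.127.255.254


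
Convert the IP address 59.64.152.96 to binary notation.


59 = 00111011
64 = 01000000
152 = 10011000
96 = 01100000
Binary: 00111011.01000000.10011000.01100000


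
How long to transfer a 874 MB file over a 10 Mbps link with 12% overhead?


Effective throughput = 10 * (1 - 12/100) = 8.8 Mbps
File size in Mb = 874 * 8 = 6992 Mb
Time = 6992 / 8.8
Time = 794.5455 seconds


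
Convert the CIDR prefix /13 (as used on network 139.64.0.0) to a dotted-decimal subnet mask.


/13 means 13 network bits, 19 host bits
Binary: 11111111111110000000000000000000
Mask: 255.248.0.0


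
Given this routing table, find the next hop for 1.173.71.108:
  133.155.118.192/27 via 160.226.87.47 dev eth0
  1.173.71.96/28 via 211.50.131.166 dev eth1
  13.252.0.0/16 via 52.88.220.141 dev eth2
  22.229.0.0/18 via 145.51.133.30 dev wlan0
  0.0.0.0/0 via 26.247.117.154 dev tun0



Longest prefix match for 1.173.71.108:
  /27 133.155.118.192: no
  /28 1.173.71.96: MATCH
  /16 13.252.0.0: no
  /18 22.229.0.0: no
  /0 0.0.0.0: MATCH
Selected: next-hop 211.50.131.166 via eth1 (matched /28)


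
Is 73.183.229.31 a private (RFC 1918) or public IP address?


RFC 1918 private ranges:
  10.0.0.0/8 (10.0.0.0 - 10.255.255.255)
  172.16.0.0/12 (172.16.0.0 - 172.31.255.255)
  192.168.0.0/16 (192.168.0.0 - 192.168.255.255)
Public (not in any RFC 1918 range)


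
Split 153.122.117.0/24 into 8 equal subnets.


New prefix = 24 + 3 = 27
Each subnet has 32 addresses
  153.122.117.0/27
  153.122.117.32/27
  153.122.117.64/27
  153.122.117.96/27
  153.122.117.128/27
  153.122.117.160/27
  153.122.117.192/27
  153.122.117.224/27
Subnets: 153.122.117.0/27, 153.122.117.32/27, 153.122.117.64/27, 153.122.117.96/27, 153.122.117.128/27, 153.122.117.160/27, 153.122.117.192/27, 153.122.117.224/27


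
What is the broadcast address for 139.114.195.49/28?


Network: 139.114.195.48/28
Host bits = 4
Set all host bits to 1:
Broadcast: 139.114.195.63


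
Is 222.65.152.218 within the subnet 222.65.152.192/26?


Subnet network: 222.65.152.192
Test IP AND mask: 222.65.152.192
Yes, 222.65.152.218 is in 222.65.152.192/26


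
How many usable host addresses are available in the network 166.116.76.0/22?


Host bits = 32 - 22 = 10
Total addresses = 2^10 = 1024
Usable = total - 2 (network and broadcast)
Usable hosts: 1022


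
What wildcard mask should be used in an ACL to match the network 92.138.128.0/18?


Subnet mask: 255.255.192.0
Wildcard = 255.255.255.255 - subnet mask
255 - 255 = 0
255 - 255 = 0
255 - 192 = 63
255 - 0 = 255
Wildcard: 0.0.63.255


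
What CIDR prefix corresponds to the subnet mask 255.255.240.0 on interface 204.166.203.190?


Binary: 11111111.11111111.11110000.00000000
Count leading 1s
Prefix: /20


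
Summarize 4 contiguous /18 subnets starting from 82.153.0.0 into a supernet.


Original prefix: /18
Number of subnets: 4 = 2^2
New prefix = 18 - 2 = 16
Supernet: 82.153.0.0/16


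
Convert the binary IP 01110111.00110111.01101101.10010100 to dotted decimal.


01110111 = 119
00110111 = 55
01101101 = 109
10010100 = 148
IP: 119.55.109.148


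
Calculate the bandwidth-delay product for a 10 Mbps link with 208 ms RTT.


BDP = bandwidth * RTT
= 10 Mbps * 208 ms
= 10 * 1e6 * 208 / 1000 bits
= 2080000 bits
= 260000 bytes
= 253.9062 KB
BDP = 2080000 bits (260000 bytes)


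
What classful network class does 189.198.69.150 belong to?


First octet: 189
Binary: 10111101
10xxxxxx -> Class B (128-191)
Class B, default mask 255.255.0.0 (/16)


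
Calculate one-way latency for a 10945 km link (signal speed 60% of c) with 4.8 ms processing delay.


Speed = 0.6 * 3e5 km/s = 180000 km/s
Propagation delay = 10945 / 180000 = 0.0608 s = 60.8056 ms
Processing delay = 4.8 ms
Total one-way latency = 65.6056 ms


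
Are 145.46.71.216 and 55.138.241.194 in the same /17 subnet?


Mask: 255.255.128.0
145.46.71.216 AND mask = 145.46.0.0
55.138.241.194 AND mask = 55.138.128.0
No, different subnets (145.46.0.0 vs 55.138.128.0)


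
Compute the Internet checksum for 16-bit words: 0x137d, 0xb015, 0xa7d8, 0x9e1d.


Sum all words (with carry folding):
+ 0x137d = 0x137d
+ 0xb015 = 0xc392
+ 0xa7d8 = 0x6b6b
+ 0x9e1d = 0x0989
One's complement: ~0x0989
Checksum = 0xf676


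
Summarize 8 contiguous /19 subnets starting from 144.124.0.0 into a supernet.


Original prefix: /19
Number of subnets: 8 = 2^3
New prefix = 19 - 3 = 16
Supernet: 144.124.0.0/16


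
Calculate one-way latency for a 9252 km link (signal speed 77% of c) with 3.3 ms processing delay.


Speed = 0.77 * 3e5 km/s = 231000 km/s
Propagation delay = 9252 / 231000 = 0.0401 s = 40.0519 ms
Processing delay = 3.3 ms
Total one-way latency = 43.3519 ms


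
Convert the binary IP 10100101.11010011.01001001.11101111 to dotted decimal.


10100101 = 165
11010011 = 211
01001001 = 73
11101111 = 239
IP: 165.211.73.239


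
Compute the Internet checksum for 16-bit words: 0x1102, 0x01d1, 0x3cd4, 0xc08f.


Sum all words (with carry folding):
+ 0x1102 = 0x1102
+ 0x01d1 = 0x12d3
+ 0x3cd4 = 0x4fa7
+ 0xc08f = 0x1037
One's complement: ~0x1037
Checksum = 0xefc8


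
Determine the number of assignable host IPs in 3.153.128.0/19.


Host bits = 32 - 19 = 13
Total addresses = 2^13 = 8192
Usable = total - 2 (network and broadcast)
Usable hosts: 8190


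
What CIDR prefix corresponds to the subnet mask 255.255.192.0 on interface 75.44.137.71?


Binary: 11111111.11111111.11000000.00000000
Count leading 1s
Prefix: /18


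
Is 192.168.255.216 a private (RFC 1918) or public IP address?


RFC 1918 private ranges:
  10.0.0.0/8 (10.0.0.0 - 10.255.255.255)
  172.16.0.0/12 (172.16.0.0 - 172.31.255.255)
  192.168.0.0/16 (192.168.0.0 - 192.168.255.255)
Private (in 192.168.0.0/16)


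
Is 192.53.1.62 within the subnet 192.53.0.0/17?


Subnet network: 192.53.0.0
Test IP AND mask: 192.53.0.0
Yes, 192.53.1.62 is in 192.53.0.0/17
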